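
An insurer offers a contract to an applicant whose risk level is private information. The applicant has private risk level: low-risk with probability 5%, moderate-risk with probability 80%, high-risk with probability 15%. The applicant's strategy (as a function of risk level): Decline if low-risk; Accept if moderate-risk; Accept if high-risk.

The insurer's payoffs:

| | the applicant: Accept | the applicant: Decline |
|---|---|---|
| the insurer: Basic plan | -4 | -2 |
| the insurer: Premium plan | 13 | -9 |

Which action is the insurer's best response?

E[Basic plan] = 0.05·(-2) + 0.8·(-4) + 0.15·(-4) = -3.9
E[Premium plan] = 0.05·(-9) + 0.8·(13) + 0.15·(13) = 11.9
Best response: Premium plan (11.9 is the largest).

Premium plan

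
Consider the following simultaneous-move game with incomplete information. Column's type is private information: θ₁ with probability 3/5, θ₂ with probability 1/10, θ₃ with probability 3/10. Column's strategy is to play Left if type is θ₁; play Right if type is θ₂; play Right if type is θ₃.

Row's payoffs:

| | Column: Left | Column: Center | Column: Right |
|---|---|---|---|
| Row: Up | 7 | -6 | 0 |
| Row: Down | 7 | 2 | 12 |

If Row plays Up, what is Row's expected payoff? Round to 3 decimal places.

4.200

E[Up] = 3/5·7 + 1/10·0 + 3/10·0 = 21/5 + 0 + 0 = 21/5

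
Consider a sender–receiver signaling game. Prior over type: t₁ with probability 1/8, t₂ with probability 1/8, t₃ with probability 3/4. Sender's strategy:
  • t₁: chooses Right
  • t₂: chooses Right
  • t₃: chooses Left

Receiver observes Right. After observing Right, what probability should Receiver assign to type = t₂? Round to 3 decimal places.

P(Right) = (1/8)·1 + (1/8)·1 + (3/4)·0 = 1/4
P(t₂ | Right) = ((1/8)·1) / (1/4) = (1/8) / (1/4) = 1/2

0.500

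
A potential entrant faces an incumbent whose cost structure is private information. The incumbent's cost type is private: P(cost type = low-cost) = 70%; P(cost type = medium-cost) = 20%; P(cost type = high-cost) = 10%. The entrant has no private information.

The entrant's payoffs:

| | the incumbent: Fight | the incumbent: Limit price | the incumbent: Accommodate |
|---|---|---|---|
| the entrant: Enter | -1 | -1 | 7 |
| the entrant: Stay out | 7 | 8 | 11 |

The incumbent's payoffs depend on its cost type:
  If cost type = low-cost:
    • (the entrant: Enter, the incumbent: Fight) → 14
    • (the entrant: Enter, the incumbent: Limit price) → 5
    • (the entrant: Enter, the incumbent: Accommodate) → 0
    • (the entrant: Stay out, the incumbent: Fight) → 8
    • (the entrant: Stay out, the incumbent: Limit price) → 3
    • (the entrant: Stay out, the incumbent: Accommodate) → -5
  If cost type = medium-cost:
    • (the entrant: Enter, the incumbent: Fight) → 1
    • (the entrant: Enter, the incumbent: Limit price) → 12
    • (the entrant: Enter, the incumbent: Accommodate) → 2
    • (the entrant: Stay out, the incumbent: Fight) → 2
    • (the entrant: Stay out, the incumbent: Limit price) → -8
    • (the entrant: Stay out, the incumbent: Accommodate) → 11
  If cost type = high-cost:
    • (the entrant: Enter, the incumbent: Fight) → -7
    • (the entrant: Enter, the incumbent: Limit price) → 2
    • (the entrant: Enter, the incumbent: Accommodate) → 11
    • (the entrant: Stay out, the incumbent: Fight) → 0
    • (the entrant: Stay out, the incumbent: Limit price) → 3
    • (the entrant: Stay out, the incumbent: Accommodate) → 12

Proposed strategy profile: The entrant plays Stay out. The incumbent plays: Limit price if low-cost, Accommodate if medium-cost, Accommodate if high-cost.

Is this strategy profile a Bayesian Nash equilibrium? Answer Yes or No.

No

The entrant plays Stay out: E[Stay out] = 0.7·(8) + 0.2·(11) + 0.1·(11) = 8.9; E[Enter] = 1.4. Best-responding. ✓
The incumbent (cost type low-cost), facing Stay out: Fight gives 8, Limit price gives 3, Accommodate gives -5. Proposed Limit price is not best — profitable deviation exists. ✗
The incumbent (cost type medium-cost), facing Stay out: Fight gives 2, Limit price gives -8, Accommodate gives 11. Proposed Accommodate is best. ✓
The incumbent (cost type high-cost), facing Stay out: Fight gives 0, Limit price gives 3, Accommodate gives 12. Proposed Accommodate is best. ✓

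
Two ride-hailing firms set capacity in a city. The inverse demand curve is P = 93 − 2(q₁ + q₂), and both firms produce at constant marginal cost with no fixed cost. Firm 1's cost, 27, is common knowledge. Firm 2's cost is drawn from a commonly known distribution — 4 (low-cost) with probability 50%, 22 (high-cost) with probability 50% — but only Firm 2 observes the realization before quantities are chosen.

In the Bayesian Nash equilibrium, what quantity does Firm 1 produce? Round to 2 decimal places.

Firm 2 with cost c maximizes (93 − 2(q₁+q₂) − c)·q₂, giving q₂(c) = (93 − c − 2q₁)/4.
E[c₂] = 0.5·4 + 0.5·22 = 13
Firm 1's FOC against E[q₂] yields q₁ = (93 − 2·27 + E[c₂])/6 = (93 − 54 + 13)/6 = 8.66667.

8.67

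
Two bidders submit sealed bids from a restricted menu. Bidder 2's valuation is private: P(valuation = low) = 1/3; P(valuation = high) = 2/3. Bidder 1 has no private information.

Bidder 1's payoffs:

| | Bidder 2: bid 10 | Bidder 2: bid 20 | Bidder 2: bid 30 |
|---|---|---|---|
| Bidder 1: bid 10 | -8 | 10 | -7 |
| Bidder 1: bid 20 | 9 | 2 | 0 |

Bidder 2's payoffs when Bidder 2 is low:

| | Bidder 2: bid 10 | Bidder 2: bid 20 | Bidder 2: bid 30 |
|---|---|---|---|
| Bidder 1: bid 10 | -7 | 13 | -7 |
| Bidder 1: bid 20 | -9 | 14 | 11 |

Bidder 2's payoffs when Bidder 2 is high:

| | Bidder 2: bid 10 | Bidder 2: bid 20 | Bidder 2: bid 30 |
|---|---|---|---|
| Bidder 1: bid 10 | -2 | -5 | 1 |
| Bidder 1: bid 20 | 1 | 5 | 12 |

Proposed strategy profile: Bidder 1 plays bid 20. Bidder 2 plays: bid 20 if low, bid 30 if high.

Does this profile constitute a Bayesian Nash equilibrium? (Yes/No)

Yes

Bidder 1 plays bid 20: E[bid 20] = 1/3·(2) + 2/3·(0) = 2/3; E[bid 10] = -4/3. Best-responding. ✓
Bidder 2 (valuation low), facing bid 20: bid 10 gives -9, bid 20 gives 14, bid 30 gives 11. Proposed bid 20 is best. ✓
Bidder 2 (valuation high), facing bid 20: bid 10 gives 1, bid 20 gives 5, bid 30 gives 12. Proposed bid 30 is best. ✓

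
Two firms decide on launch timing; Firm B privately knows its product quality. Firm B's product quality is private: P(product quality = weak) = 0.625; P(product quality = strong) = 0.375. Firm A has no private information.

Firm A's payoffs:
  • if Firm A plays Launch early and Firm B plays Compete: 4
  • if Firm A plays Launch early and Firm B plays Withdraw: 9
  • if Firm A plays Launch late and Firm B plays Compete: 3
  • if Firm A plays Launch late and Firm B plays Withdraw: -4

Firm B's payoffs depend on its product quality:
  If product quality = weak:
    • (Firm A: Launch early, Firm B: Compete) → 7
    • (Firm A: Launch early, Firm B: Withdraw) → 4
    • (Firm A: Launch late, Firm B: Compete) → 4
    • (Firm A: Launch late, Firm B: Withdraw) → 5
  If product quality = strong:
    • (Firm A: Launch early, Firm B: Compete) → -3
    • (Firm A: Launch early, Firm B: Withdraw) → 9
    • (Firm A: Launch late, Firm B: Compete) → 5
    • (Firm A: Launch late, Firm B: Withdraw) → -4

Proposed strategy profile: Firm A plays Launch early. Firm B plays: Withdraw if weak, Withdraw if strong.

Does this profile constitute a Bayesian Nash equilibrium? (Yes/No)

No

A profile is a BNE iff every type of every player is best-responding given beliefs about the other side.
Firm A plays Launch early: E[Launch early] = 0.625·(9) + 0.375·(9) = 9; E[Launch late] = -4. Best-responding. ✓
Firm B (product quality weak), facing Launch early: Compete gives 7, Withdraw gives 4. Proposed Withdraw is not best — profitable deviation exists. ✗
Firm B (product quality strong), facing Launch early: Compete gives -3, Withdraw gives 9. Proposed Withdraw is best. ✓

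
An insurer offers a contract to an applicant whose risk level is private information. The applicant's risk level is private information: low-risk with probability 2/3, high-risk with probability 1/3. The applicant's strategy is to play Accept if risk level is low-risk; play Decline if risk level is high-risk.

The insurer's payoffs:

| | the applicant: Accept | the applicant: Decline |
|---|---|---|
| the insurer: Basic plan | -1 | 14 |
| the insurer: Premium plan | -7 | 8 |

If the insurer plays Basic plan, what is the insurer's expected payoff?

E[Basic plan] = 2/3·(-1) + 1/3·14 = (-2/3) + 14/3 = 4

4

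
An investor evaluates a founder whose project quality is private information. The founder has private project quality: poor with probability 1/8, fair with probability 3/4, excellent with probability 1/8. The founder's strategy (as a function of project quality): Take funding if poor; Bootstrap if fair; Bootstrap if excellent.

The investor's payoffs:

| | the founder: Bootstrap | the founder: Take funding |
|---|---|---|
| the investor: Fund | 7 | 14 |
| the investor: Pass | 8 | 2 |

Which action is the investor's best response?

Fund

E[Fund] = 1/8·(14) + 3/4·(7) + 1/8·(7) = 63/8
E[Pass] = 1/8·(2) + 3/4·(8) + 1/8·(8) = 29/4
Best response: Fund (63/8 is the largest).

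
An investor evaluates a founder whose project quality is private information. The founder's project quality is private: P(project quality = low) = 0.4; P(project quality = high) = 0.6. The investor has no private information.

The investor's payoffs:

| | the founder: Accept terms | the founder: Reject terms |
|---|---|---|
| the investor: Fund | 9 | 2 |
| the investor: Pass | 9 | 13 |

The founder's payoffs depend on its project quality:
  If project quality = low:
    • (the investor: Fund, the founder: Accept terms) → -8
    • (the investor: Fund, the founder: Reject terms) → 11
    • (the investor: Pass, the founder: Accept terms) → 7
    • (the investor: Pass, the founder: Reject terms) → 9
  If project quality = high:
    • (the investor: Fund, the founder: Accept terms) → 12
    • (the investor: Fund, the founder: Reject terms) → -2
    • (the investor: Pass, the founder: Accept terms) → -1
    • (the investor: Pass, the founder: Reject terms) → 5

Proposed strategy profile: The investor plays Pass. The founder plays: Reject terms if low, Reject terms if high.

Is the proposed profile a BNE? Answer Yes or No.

Yes

The investor plays Pass: E[Pass] = 0.4·(13) + 0.6·(13) = 13; E[Fund] = 2. Best-responding. ✓
The founder (project quality low), facing Pass: Accept terms gives 7, Reject terms gives 9. Proposed Reject terms is best. ✓
The founder (project quality high), facing Pass: Accept terms gives -1, Reject terms gives 5. Proposed Reject terms is best. ✓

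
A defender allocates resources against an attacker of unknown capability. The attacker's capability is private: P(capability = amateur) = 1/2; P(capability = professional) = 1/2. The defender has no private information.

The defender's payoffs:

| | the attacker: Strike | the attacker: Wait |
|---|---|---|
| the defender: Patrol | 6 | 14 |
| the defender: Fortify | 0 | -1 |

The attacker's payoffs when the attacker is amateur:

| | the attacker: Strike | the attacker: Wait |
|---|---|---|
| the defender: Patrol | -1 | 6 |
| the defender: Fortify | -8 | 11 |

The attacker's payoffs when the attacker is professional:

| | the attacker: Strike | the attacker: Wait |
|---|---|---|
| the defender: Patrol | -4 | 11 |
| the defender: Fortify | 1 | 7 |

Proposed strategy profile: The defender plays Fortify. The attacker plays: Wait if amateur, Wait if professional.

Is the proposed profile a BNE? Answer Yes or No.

The defender plays Fortify: E[Fortify] = 1/2·(-1) + 1/2·(-1) = -1; E[Patrol] = 14. Not best-responding. ✗
The attacker (capability amateur), facing Fortify: Strike gives -8, Wait gives 11. Proposed Wait is best. ✓
The attacker (capability professional), facing Fortify: Strike gives 1, Wait gives 7. Proposed Wait is best. ✓

No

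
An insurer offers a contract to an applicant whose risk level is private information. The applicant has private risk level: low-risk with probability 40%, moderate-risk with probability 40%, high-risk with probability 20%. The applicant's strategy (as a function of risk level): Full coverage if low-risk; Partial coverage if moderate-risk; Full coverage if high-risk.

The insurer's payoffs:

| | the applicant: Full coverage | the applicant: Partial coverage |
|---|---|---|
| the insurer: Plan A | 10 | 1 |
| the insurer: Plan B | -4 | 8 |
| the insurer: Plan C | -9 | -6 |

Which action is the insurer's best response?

E[Plan A] = 0.4·(10) + 0.4·(1) + 0.2·(10) = 6.4
E[Plan B] = 0.4·(-4) + 0.4·(8) + 0.2·(-4) = 0.8
E[Plan C] = 0.4·(-9) + 0.4·(-6) + 0.2·(-9) = -7.8
Best response: Plan A (6.4 is the largest).

Plan A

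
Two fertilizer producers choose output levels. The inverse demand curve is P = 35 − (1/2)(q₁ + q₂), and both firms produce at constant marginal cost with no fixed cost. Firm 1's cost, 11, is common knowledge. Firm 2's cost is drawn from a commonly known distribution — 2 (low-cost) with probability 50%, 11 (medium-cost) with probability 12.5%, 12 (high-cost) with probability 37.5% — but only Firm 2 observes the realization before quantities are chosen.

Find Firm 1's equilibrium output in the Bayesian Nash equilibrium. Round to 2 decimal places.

13.25

Type-c best response for Firm 2: q₂(c) = (35 − c) − q₁/2.
Firm 1 maximizes expected profit; its first-order condition is 35 − q₁ − (1/2)E[q₂] − 11 = 0.
Substituting E[q₂] and solving: E[c₂] = 6.875, so q₁ = (35 − 2·11 + 6.875)/(3/2) = 13.25.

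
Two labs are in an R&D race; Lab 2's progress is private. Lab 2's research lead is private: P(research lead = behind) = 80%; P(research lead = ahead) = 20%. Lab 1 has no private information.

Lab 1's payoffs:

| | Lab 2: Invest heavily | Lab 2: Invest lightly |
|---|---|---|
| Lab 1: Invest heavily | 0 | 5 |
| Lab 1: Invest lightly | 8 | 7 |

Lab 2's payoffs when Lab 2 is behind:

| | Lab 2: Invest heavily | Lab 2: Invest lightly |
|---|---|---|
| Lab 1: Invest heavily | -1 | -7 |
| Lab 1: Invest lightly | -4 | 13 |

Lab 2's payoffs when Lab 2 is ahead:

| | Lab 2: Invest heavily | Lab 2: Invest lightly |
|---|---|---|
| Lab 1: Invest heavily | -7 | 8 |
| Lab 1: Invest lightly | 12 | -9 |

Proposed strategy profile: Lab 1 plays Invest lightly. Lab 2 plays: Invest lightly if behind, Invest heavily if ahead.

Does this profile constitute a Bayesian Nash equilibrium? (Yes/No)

Yes

A profile is a BNE iff every type of every player is best-responding given beliefs about the other side.
Lab 1 plays Invest lightly: E[Invest lightly] = 0.8·(7) + 0.2·(8) = 7.2; E[Invest heavily] = 4. Best-responding. ✓
Lab 2 (research lead behind), facing Invest lightly: Invest heavily gives -4, Invest lightly gives 13. Proposed Invest lightly is best. ✓
Lab 2 (research lead ahead), facing Invest lightly: Invest heavily gives 12, Invest lightly gives -9. Proposed Invest heavily is best. ✓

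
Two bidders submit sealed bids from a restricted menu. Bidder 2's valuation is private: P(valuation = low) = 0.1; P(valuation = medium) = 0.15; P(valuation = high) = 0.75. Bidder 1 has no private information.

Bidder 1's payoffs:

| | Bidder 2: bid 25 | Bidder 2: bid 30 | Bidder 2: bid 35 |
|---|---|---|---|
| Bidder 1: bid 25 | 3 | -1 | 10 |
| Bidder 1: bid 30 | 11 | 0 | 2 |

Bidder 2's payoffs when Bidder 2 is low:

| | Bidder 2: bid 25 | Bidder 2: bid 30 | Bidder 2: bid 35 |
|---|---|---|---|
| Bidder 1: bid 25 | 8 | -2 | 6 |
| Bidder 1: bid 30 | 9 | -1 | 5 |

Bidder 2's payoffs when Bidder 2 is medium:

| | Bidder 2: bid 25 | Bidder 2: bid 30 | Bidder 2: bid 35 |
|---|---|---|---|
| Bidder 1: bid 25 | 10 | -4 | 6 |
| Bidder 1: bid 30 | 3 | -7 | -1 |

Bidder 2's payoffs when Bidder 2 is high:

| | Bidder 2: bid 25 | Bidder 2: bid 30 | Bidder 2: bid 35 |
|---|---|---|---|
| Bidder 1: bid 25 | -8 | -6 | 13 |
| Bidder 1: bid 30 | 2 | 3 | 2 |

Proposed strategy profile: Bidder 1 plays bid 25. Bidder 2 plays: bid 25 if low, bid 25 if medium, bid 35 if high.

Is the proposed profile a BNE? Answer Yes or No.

Bidder 1 plays bid 25: E[bid 25] = 0.1·(3) + 0.15·(3) + 0.75·(10) = 8.25; E[bid 30] = 4.25. Best-responding. ✓
Bidder 2 (valuation low), facing bid 25: bid 25 gives 8, bid 30 gives -2, bid 35 gives 6. Proposed bid 25 is best. ✓
Bidder 2 (valuation medium), facing bid 25: bid 25 gives 10, bid 30 gives -4, bid 35 gives 6. Proposed bid 25 is best. ✓
Bidder 2 (valuation high), facing bid 25: bid 25 gives -8, bid 30 gives -6, bid 35 gives 13. Proposed bid 35 is best. ✓

Yes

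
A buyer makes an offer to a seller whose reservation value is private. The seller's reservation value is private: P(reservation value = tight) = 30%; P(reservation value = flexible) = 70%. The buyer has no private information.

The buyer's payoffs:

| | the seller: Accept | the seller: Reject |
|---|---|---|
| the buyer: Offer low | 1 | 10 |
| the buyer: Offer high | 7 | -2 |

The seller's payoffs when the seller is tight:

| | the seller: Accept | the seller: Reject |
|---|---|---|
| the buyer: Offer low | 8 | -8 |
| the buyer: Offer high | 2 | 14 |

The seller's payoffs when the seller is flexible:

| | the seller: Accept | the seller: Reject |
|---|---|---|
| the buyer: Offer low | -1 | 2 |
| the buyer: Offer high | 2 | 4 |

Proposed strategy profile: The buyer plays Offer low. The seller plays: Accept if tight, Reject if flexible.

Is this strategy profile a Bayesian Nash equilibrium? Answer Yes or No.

Yes

A profile is a BNE iff every type of every player is best-responding given beliefs about the other side.
The buyer plays Offer low: E[Offer low] = 0.3·(1) + 0.7·(10) = 7.3; E[Offer high] = 0.7. Best-responding. ✓
The seller (reservation value tight), facing Offer low: Accept gives 8, Reject gives -8. Proposed Accept is best. ✓
The seller (reservation value flexible), facing Offer low: Accept gives -1, Reject gives 2. Proposed Reject is best. ✓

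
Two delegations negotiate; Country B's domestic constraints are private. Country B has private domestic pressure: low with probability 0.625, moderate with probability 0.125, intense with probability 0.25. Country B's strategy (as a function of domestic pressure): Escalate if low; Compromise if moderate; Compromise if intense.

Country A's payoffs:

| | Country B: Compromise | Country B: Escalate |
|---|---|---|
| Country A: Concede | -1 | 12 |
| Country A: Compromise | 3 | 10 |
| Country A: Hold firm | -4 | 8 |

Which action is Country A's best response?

Compute Country A's expected payoff for each action, taking the expectation over Country B's type.
E[Concede] = 0.625·(12) + 0.125·(-1) + 0.25·(-1) = 7.125
E[Compromise] = 0.625·(10) + 0.125·(3) + 0.25·(3) = 7.375
E[Hold firm] = 0.625·(8) + 0.125·(-4) + 0.25·(-4) = 3.5
Best response: Compromise (7.375 is the largest).

Compromise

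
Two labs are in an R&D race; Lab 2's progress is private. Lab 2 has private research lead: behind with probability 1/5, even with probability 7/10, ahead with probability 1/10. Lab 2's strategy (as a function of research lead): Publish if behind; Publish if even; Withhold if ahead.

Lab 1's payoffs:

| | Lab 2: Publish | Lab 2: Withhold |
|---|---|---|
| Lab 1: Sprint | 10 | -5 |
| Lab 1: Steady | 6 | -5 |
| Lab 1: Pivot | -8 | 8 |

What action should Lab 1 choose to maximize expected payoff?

Sprint

E[Sprint] = 1/5·(10) + 7/10·(10) + 1/10·(-5) = 17/2
E[Steady] = 1/5·(6) + 7/10·(6) + 1/10·(-5) = 49/10
E[Pivot] = 1/5·(-8) + 7/10·(-8) + 1/10·(8) = -32/5
Best response: Sprint (17/2 is the largest).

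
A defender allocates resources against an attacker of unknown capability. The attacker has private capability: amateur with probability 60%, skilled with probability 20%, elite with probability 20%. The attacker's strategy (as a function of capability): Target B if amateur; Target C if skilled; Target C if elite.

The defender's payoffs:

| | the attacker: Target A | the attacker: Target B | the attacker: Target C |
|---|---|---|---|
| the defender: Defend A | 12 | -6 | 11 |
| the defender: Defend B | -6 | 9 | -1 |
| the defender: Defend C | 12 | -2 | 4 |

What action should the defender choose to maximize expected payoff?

E[Defend A] = 0.6·(-6) + 0.2·(11) + 0.2·(11) = 0.8
E[Defend B] = 0.6·(9) + 0.2·(-1) + 0.2·(-1) = 5
E[Defend C] = 0.6·(-2) + 0.2·(4) + 0.2·(4) = 0.4
Best response: Defend B (5 is the largest).

Defend B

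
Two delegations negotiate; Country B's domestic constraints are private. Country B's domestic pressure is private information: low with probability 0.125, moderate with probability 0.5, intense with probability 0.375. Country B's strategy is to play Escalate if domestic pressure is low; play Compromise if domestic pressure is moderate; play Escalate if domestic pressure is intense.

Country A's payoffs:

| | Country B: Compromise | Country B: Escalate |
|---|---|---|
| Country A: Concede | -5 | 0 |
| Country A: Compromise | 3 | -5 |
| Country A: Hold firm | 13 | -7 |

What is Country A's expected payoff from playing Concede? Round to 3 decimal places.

E[Concede] = 0.125·0 + 0.5·(-5) + 0.375·0 = 0 + (-2.5) + 0 = -2.5

-2.500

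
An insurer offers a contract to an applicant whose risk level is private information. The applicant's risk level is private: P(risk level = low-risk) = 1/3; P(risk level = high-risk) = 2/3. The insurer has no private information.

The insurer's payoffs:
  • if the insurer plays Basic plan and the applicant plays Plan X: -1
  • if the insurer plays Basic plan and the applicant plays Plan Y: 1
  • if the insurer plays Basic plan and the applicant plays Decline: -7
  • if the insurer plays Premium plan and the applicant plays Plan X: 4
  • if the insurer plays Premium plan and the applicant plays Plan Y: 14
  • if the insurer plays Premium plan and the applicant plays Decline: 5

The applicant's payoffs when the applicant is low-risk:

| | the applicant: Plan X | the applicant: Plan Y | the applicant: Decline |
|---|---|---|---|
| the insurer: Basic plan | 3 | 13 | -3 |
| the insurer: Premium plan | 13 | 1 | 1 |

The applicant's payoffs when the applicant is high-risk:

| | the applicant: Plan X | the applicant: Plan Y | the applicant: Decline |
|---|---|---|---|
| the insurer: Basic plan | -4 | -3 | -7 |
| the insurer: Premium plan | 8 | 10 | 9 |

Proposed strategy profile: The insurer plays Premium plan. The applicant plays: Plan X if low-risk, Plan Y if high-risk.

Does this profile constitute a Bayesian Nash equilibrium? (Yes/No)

A profile is a BNE iff every type of every player is best-responding given beliefs about the other side.
The insurer plays Premium plan: E[Premium plan] = 1/3·(4) + 2/3·(14) = 32/3; E[Basic plan] = 1/3. Best-responding. ✓
The applicant (risk level low-risk), facing Premium plan: Plan X gives 13, Plan Y gives 1, Decline gives 1. Proposed Plan X is best. ✓
The applicant (risk level high-risk), facing Premium plan: Plan X gives 8, Plan Y gives 10, Decline gives 9. Proposed Plan Y is best. ✓

Yes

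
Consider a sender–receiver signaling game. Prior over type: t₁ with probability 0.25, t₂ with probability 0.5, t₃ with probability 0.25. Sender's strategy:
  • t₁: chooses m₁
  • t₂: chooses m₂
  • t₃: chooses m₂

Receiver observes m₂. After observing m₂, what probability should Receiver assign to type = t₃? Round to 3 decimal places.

P(m₂) = 0.25·0 + 0.5·1 + 0.25·1 = 0.75
P(t₃ | m₂) = (0.25·1) / 0.75 = 0.25 / 0.75 = 0.333333

0.333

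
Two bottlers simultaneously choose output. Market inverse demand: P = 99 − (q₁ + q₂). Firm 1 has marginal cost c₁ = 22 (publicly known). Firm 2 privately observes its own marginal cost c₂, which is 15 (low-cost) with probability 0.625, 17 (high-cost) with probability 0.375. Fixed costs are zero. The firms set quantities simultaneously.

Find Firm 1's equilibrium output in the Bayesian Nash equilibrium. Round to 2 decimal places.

23.58

Type-c best response for Firm 2: q₂(c) = (99 − c)/2 − q₁/2.
Firm 1 maximizes expected profit; its first-order condition is 99 − 2q₁ − E[q₂] − 22 = 0.
Substituting E[q₂] and solving: E[c₂] = 15.75, so q₁ = (99 − 2·22 + 15.75)/3 = 23.5833.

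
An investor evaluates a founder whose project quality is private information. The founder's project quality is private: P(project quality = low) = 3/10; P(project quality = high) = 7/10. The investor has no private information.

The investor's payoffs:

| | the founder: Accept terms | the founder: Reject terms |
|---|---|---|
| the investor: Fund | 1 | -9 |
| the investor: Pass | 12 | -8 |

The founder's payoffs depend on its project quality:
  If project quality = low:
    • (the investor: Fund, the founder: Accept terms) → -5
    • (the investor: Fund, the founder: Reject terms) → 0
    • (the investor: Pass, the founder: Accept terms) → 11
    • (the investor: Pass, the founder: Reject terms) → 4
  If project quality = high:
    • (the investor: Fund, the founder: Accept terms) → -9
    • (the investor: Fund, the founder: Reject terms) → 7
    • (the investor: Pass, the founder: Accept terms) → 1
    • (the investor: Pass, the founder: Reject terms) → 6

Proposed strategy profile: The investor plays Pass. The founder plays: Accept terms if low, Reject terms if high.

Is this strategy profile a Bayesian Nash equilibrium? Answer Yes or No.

A profile is a BNE iff every type of every player is best-responding given beliefs about the other side.
The investor plays Pass: E[Pass] = 3/10·(12) + 7/10·(-8) = -2; E[Fund] = -6. Best-responding. ✓
The founder (project quality low), facing Pass: Accept terms gives 11, Reject terms gives 4. Proposed Accept terms is best. ✓
The founder (project quality high), facing Pass: Accept terms gives 1, Reject terms gives 6. Proposed Reject terms is best. ✓

Yes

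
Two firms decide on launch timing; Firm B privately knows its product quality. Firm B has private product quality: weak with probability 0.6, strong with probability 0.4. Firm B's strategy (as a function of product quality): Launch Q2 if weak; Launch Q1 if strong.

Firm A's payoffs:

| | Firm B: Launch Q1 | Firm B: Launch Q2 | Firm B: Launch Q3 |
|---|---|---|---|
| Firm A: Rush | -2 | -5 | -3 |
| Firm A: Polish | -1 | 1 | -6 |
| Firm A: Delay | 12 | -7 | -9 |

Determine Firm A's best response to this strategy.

Delay

E[Rush] = 0.6·(-5) + 0.4·(-2) = -3.8
E[Polish] = 0.6·(1) + 0.4·(-1) = 0.2
E[Delay] = 0.6·(-7) + 0.4·(12) = 0.6
Best response: Delay (0.6 is the largest).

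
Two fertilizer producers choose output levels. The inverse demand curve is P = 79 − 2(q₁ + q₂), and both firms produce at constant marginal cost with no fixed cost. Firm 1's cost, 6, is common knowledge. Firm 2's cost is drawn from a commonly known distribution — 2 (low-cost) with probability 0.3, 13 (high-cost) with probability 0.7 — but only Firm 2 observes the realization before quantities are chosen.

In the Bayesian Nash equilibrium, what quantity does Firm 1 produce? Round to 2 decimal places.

Type-c best response for Firm 2: q₂(c) = (79 − c)/4 − q₁/2.
Firm 1 maximizes expected profit; its first-order condition is 79 − 4q₁ − 2E[q₂] − 6 = 0.
Substituting E[q₂] and solving: E[c₂] = 9.7, so q₁ = (79 − 2·6 + 9.7)/6 = 12.7833.

12.78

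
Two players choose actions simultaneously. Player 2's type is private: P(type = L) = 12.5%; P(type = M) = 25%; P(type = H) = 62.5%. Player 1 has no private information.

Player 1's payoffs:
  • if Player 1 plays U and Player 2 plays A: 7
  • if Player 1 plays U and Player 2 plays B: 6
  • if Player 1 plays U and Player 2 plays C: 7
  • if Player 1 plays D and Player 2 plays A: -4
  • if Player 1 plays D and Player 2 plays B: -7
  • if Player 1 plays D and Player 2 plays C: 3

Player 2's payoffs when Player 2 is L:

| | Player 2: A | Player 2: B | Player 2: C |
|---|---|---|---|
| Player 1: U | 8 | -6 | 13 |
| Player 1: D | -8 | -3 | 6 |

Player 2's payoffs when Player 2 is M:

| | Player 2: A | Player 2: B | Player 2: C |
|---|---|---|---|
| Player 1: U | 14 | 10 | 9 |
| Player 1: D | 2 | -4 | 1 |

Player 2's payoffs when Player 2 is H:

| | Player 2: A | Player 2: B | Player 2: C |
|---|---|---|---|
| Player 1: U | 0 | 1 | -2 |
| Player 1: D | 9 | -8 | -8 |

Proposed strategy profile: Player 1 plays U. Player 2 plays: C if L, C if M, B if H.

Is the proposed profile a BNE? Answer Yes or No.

A profile is a BNE iff every type of every player is best-responding given beliefs about the other side.
Player 1 plays U: E[U] = 0.125·(7) + 0.25·(7) + 0.625·(6) = 6.375; E[D] = -3.25. Best-responding. ✓
Player 2 (type L), facing U: A gives 8, B gives -6, C gives 13. Proposed C is best. ✓
Player 2 (type M), facing U: A gives 14, B gives 10, C gives 9. Proposed C is not best — profitable deviation exists. ✗
Player 2 (type H), facing U: A gives 0, B gives 1, C gives -2. Proposed B is best. ✓

No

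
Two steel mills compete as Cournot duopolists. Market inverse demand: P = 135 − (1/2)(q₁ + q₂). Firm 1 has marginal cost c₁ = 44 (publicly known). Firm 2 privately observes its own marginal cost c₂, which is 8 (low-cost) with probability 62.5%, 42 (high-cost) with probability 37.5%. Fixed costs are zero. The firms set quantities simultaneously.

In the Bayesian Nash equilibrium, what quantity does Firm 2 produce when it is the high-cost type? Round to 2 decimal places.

70.42

Firm 2 with cost c maximizes (135 − (1/2)(q₁+q₂) − c)·q₂, giving q₂(c) = (135 − c − (1/2)q₁).
E[c₂] = 0.625·8 + 0.375·42 = 20.75
Firm 1's FOC against E[q₂] yields q₁ = (135 − 2·44 + E[c₂])/(3/2) = (135 − 88 + 20.75)/(3/2) = 45.1667.
q₂(high-cost) = (135 − 42 − (1/2)·45.1667) = 70.4167.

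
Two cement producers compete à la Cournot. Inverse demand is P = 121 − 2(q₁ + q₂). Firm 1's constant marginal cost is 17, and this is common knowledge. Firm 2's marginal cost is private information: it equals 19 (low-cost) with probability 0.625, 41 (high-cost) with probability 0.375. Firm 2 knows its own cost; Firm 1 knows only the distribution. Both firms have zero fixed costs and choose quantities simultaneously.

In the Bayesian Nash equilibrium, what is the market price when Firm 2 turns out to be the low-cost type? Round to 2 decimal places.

Type-c best response for Firm 2: q₂(c) = (121 − c)/4 − q₁/2.
Firm 1 maximizes expected profit; its first-order condition is 121 − 4q₁ − 2E[q₂] − 17 = 0.
Substituting E[q₂] and solving: E[c₂] = 27.25, so q₁ = (121 − 2·17 + 27.25)/6 = 19.0417.
q₂(low-cost) = 15.9792, so P = 121 − 2·(19.0417 + 15.9792) = 50.9583.

50.96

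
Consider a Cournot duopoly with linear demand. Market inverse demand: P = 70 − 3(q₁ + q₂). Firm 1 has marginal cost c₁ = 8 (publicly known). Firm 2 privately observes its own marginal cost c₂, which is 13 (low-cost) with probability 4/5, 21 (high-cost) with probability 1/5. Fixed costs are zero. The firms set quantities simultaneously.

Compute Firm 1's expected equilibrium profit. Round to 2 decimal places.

Each type of Firm 2 best-responds to q₁; Firm 1 best-responds to the expected q₂ over Firm 2's types.
Firm 2 with cost c maximizes (70 − 3(q₁+q₂) − c)·q₂, giving q₂(c) = (70 − c − 3q₁)/6.
E[c₂] = 4/5·13 + 1/5·21 = 14.6
Firm 1's FOC against E[q₂] yields q₁ = (70 − 2·8 + E[c₂])/9 = (70 − 16 + 14.6)/9 = 7.62222.
E[P] = 70 − 3·(q₁ + E[q₂]) = 30.8667; Firm 1's expected profit = (E[P] − 8)·q₁ = (30.8667 − 8)·7.62222 = 174.295.

174.29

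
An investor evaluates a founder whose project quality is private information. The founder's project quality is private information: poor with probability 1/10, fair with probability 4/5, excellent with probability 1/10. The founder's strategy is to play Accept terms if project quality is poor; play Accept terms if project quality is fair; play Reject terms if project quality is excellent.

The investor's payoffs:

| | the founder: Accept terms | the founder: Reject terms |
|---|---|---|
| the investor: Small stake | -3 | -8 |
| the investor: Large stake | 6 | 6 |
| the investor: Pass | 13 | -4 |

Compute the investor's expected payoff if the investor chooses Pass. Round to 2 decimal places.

11.30

E[Pass] = 1/10·13 + 4/5·13 + 1/10·(-4) = 13/10 + 52/5 + (-2/5) = 113/10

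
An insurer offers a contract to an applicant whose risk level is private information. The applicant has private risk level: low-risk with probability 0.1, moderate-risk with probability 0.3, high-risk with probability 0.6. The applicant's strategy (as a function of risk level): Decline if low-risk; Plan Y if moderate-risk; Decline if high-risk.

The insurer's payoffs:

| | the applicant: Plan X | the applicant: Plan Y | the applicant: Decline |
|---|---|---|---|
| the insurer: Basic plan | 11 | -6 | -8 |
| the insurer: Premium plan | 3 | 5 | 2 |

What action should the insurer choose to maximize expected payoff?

E[Basic plan] = 0.1·(-8) + 0.3·(-6) + 0.6·(-8) = -7.4
E[Premium plan] = 0.1·(2) + 0.3·(5) + 0.6·(2) = 2.9
Best response: Premium plan (2.9 is the largest).

Premium plan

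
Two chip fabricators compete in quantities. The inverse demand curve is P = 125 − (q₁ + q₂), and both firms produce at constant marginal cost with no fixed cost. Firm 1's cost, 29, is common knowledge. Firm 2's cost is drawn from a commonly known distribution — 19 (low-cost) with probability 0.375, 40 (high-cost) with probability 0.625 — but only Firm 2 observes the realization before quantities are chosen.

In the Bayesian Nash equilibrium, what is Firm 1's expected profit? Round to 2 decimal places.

1091.75

Type-c best response for Firm 2: q₂(c) = (125 − c)/2 − q₁/2.
Firm 1 maximizes expected profit; its first-order condition is 125 − 2q₁ − E[q₂] − 29 = 0.
Substituting E[q₂] and solving: E[c₂] = 32.125, so q₁ = (125 − 2·29 + 32.125)/3 = 33.0417.
E[P] = 125 − (q₁ + E[q₂]) = 62.0417; Firm 1's expected profit = (E[P] − 29)·q₁ = (62.0417 − 29)·33.0417 = 1091.75.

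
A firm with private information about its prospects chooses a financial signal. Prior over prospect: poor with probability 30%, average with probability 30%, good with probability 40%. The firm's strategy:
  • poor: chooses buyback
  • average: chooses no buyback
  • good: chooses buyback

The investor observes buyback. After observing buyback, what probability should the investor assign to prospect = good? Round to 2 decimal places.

0.57

Apply Bayes' rule using the sender's strategy as the likelihood.
P(buyback) = 0.3·1 + 0.3·0 + 0.4·1 = 0.7
P(good | buyback) = (0.4·1) / 0.7 = 0.4 / 0.7 = 0.571429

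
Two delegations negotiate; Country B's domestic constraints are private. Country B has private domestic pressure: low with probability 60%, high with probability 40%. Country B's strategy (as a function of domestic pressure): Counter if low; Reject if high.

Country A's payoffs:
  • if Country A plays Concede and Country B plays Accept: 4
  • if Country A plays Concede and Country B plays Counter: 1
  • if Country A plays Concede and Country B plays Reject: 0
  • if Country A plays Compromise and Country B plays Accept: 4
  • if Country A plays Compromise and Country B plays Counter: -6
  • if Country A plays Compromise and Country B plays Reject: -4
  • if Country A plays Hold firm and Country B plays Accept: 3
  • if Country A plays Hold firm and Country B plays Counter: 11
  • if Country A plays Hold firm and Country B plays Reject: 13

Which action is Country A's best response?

Hold firm

Compute Country A's expected payoff for each action, taking the expectation over Country B's type.
E[Concede] = 0.6·(1) + 0.4·(0) = 0.6
E[Compromise] = 0.6·(-6) + 0.4·(-4) = -5.2
E[Hold firm] = 0.6·(11) + 0.4·(13) = 11.8
Best response: Hold firm (11.8 is the largest).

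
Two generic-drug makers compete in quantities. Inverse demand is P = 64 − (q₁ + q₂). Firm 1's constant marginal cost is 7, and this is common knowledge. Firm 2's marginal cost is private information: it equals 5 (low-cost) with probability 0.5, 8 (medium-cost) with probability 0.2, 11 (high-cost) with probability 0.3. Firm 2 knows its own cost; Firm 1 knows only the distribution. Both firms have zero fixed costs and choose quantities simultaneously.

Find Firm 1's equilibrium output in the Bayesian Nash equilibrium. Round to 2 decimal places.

Type-c best response for Firm 2: q₂(c) = (64 − c)/2 − q₁/2.
Firm 1 maximizes expected profit; its first-order condition is 64 − 2q₁ − E[q₂] − 7 = 0.
Substituting E[q₂] and solving: E[c₂] = 7.4, so q₁ = (64 − 2·7 + 7.4)/3 = 19.1333.

19.13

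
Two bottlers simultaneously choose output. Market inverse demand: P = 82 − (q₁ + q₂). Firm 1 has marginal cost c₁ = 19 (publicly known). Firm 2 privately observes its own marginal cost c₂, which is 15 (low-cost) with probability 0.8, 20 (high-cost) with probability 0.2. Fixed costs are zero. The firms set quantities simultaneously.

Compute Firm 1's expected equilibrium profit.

Firm 2 with cost c maximizes (82 − (q₁+q₂) − c)·q₂, giving q₂(c) = (82 − c − q₁)/2.
E[c₂] = 0.8·15 + 0.2·20 = 16
Firm 1's FOC against E[q₂] yields q₁ = (82 − 2·19 + E[c₂])/3 = (82 − 38 + 16)/3 = 20.
E[P] = 82 − (q₁ + E[q₂]) = 39; Firm 1's expected profit = (E[P] − 19)·q₁ = (39 − 19)·20 = 400.

400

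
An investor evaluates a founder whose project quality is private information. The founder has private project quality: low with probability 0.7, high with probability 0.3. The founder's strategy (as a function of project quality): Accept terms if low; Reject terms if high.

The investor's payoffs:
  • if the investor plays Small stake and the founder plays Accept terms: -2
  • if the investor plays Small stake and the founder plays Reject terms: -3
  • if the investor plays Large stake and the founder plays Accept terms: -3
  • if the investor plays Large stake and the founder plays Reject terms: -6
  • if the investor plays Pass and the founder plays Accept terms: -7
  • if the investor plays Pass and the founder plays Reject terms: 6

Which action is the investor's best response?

Small stake

E[Small stake] = 0.7·(-2) + 0.3·(-3) = -2.3
E[Large stake] = 0.7·(-3) + 0.3·(-6) = -3.9
E[Pass] = 0.7·(-7) + 0.3·(6) = -3.1
Best response: Small stake (-2.3 is the largest).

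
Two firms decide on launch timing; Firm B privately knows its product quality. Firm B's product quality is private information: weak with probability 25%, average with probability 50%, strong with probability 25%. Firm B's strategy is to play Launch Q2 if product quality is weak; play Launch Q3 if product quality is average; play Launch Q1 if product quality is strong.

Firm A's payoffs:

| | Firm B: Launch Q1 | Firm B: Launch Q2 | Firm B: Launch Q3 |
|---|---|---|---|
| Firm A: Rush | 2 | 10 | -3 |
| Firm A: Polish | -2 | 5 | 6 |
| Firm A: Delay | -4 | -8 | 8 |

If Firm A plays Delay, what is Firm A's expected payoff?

E[Delay] = 0.25·(-8) + 0.5·8 + 0.25·(-4) = (-2) + 4 + (-1) = 1

1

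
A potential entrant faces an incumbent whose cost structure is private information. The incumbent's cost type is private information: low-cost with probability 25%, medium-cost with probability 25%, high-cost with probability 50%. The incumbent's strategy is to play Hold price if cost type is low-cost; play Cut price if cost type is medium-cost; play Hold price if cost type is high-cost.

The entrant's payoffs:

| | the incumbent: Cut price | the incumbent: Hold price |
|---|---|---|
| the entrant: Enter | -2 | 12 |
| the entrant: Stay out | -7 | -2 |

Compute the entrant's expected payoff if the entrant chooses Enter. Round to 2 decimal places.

8.50

E[Enter] = 0.25·12 + 0.25·(-2) + 0.5·12 = 3 + (-0.5) + 6 = 8.5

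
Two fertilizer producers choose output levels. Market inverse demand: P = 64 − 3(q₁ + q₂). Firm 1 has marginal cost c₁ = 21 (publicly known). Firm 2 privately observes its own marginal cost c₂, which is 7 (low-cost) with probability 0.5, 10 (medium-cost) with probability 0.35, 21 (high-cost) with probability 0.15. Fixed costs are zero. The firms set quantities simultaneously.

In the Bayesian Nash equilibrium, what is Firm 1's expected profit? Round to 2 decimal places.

38.28

Type-c best response for Firm 2: q₂(c) = (64 − c)/6 − q₁/2.
Firm 1 maximizes expected profit; its first-order condition is 64 − 6q₁ − 3E[q₂] − 21 = 0.
Substituting E[q₂] and solving: E[c₂] = 10.15, so q₁ = (64 − 2·21 + 10.15)/9 = 3.57222.
E[P] = 64 − 3·(q₁ + E[q₂]) = 31.7167; Firm 1's expected profit = (E[P] − 21)·q₁ = (31.7167 − 21)·3.57222 = 38.2823.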